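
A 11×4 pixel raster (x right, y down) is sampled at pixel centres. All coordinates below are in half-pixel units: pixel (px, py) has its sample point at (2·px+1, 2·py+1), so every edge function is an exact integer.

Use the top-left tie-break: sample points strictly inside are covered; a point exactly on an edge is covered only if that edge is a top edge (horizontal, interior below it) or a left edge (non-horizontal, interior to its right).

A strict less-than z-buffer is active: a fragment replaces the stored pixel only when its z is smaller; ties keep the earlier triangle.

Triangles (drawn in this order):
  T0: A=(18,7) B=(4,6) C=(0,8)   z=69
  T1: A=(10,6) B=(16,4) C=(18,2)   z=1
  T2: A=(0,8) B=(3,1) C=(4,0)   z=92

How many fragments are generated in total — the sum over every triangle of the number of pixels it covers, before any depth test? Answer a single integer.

T0:
  2·area = 32  (B↔C swapped to make it positive)
  edge (18, 7)→(0, 8): d=(-18,1) right/bottom  bias=-1
  edge (0, 8)→(4, 6): d=(4,-2) top-left  bias=+0
  edge (4, 6)→(18, 7): d=(14,1) right/bottom  bias=-1
    (1,3)@(3, 7): e=[15,2,15] → X
    (2,3)@(5, 7): e=[13,6,13] → X
    (3,3)@(7, 7): e=[11,10,11] → X
    (4,3)@(9, 7): e=[9,14,9] → X
    (5,3)@(11, 7): e=[7,18,7] → X
    (6,3)@(13, 7): e=[5,22,5] → X
    (7,3)@(15, 7): e=[3,26,3] → X
    (8,3)@(17, 7): e=[1,30,1] → X
    (9,3)@(19, 7): e=[-1,34,-1] → .
  covered (8 px):
    . . . . . . . . . . .
    . . . . . . . . . . .
    . . . . . . . . . . .
    . X X X X X X X X . .
T1:
  2·area = 8  (B↔C swapped to make it positive)
  edge (10, 6)→(18, 2): d=(8,-4) top-left  bias=+0
  edge (18, 2)→(16, 4): d=(-2,2) right/bottom  bias=-1
  edge (16, 4)→(10, 6): d=(-6,2) right/bottom  bias=-1
    (9,0)@(19, 1): e=[-4,0,12] → .  [on edge]
    (8,1)@(17, 3): e=[4,0,4] → .  [on edge]
    (9,1)@(19, 3): e=[12,-4,0] → .  [on edge]
    (6,2)@(13, 5): e=[4,4,0] → .  [on edge]
    (7,2)@(15, 5): e=[12,0,-4] → .  [on edge]
    (3,3)@(7, 7): e=[-4,12,0] → .  [on edge]
    (6,3)@(13, 7): e=[20,0,-12] → .  [on edge]
  covered (0 px):
    . . . . . . . . . . .
    . . . . . . . . . . .
    . . . . . . . . . . .
    . . . . . . . . . . .
T2:
  2·area = 4
  edge (0, 8)→(3, 1): d=(3,-7) top-left  bias=+0
  edge (3, 1)→(4, 0): d=(1,-1) top-left  bias=+0
  edge (4, 0)→(0, 8): d=(-4,8) right/bottom  bias=-1
    (1,0)@(3, 1): e=[0,0,4] → X  [on edge]
    (2,0)@(5, 1): e=[14,2,-12] → .
    (0,1)@(1, 3): e=[-8,0,12] → .  [on edge]
    (1,1)@(3, 3): e=[6,2,-4] → .
  covered (1 px):
    . X . . . . . . . . .
    . . . . . . . . . . .
    . . . . . . . . . . .
    . . . . . . . . . . .

Answer: 9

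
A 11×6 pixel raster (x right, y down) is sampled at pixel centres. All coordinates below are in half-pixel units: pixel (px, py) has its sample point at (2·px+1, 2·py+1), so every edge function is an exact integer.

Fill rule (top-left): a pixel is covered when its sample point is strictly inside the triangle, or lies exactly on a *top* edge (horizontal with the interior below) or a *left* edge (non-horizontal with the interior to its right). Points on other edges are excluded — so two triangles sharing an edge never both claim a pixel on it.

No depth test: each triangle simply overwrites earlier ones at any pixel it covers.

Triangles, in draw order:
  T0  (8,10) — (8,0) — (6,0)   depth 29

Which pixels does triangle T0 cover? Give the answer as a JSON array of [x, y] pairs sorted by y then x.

T0:
  2·area = 20  (B↔C swapped to make it positive)
  edge (8, 10)→(6, 0): d=(-2,-10) top-left  bias=+0
  edge (6, 0)→(8, 0): d=(2,0) top-left  bias=+0
  edge (8, 0)→(8, 10): d=(0,10) right/bottom  bias=-1
    (3,0)@(7, 1): e=[8,2,10] → X
    (4,0)@(9, 1): e=[28,2,-10] → .
    (3,1)@(7, 3): e=[4,6,10] → X
    (4,1)@(9, 3): e=[24,6,-10] → .
    (3,2)@(7, 5): e=[0,10,10] → X  [on edge]
    (4,2)@(9, 5): e=[20,10,-10] → .
    (3,3)@(7, 7): e=[-4,14,10] → .
  covered (3 px):
    . . . X . . . . . . .
    . . . X . . . . . . .
    . . . X . . . . . . .
    . . . . . . . . . . .
    . . . . . . . . . . .
    . . . . . . . . . . .

Answer: [[3,0],[3,1],[3,2]]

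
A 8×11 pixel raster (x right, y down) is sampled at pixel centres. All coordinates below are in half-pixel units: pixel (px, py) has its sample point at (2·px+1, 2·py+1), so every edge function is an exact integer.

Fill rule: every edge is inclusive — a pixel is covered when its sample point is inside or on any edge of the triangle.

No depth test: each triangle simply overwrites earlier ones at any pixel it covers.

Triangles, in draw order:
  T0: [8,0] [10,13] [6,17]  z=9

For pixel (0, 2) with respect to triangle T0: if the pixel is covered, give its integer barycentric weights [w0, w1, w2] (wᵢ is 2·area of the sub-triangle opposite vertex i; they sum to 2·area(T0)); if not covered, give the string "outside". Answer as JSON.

T0:
  2·area = 60
  edge (8, 0)→(10, 13): d=(2,13) inclusive
  edge (10, 13)→(6, 17): d=(-4,4) inclusive
  edge (6, 17)→(8, 0): d=(2,-17) inclusive
    (4,3)@(9, 7): e=[1,28,31] → #
    (5,3)@(11, 7): e=[-25,20,65] → ·
    (3,4)@(7, 9): e=[31,28,1] → #
    (5,4)@(11, 9): e=[-21,12,69] → ·
    (3,5)@(7, 11): e=[35,20,5] → #
    (5,5)@(11, 11): e=[-17,4,73] → ·
    (3,6)@(7, 13): e=[39,12,9] → #
    (5,6)@(11, 13): e=[-13,-4,77] → ·
    (3,7)@(7, 15): e=[43,4,13] → #
    (4,7)@(9, 15): e=[17,-4,47] → ·
    (3,8)@(7, 17): e=[47,-4,17] → ·
  covered (8 px):
    · · · · · · · ·
    · · · · · · · ·
    · · · · · · · ·
    · · · · # · · ·
    · · · # # · · ·
    · · · # # · · ·
    · · · # # · · ·
    · · · # · · · ·
    · · · · · · · ·
    · · · · · · · ·
    · · · · · · · ·

Answer: "outside"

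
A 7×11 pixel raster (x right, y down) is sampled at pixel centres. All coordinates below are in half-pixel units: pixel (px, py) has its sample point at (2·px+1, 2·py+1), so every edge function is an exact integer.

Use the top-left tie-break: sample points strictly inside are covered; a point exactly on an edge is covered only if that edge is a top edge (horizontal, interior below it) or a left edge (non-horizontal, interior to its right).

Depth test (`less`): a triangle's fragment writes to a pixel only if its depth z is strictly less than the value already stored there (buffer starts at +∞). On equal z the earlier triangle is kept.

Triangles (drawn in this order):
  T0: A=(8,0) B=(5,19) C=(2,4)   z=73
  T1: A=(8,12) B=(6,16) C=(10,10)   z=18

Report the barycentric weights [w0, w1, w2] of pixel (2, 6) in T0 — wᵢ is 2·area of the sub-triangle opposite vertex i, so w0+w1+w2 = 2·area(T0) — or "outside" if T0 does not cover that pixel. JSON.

T0:
  2·area = 102
  edge (8, 0)→(5, 19): d=(-3,19) right/bottom  bias=-1
  edge (5, 19)→(2, 4): d=(-3,-15) top-left  bias=+0
  edge (2, 4)→(8, 0): d=(6,-4) top-left  bias=+0
    (3,0)@(7, 1): e=[16,84,2] → #
    (4,0)@(9, 1): e=[-22,114,10] → ·
    (2,1)@(5, 3): e=[48,48,6] → #
    (4,1)@(9, 3): e=[-28,108,22] → ·
    (1,2)@(3, 5): e=[80,12,10] → #
    (4,2)@(9, 5): e=[-34,102,34] → ·
    (1,3)@(3, 7): e=[74,6,22] → #
    (3,3)@(7, 7): e=[-2,66,38] → ·
    (1,4)@(3, 9): e=[68,0,34] → #  [on edge]
    (3,4)@(7, 9): e=[-8,60,50] → ·
    (1,5)@(3, 11): e=[62,-6,46] → ·
    (2,5)@(5, 11): e=[24,24,54] → #
    (2,9)@(5, 19): e=[0,0,102] → ·  [on edge]
  covered (14 px):
    · · · # · · ·
    · · # # · · ·
    · # # # · · ·
    · # # · · · ·
    · # # · · · ·
    · · # · · · ·
    · · # · · · ·
    · · # · · · ·
    · · # · · · ·
    · · · · · · ·
    · · · · · · ·
T1:
  2·area = 4  (B↔C swapped to make it positive)
  edge (8, 12)→(10, 10): d=(2,-2) top-left  bias=+0
  edge (10, 10)→(6, 16): d=(-4,6) right/bottom  bias=-1
  edge (6, 16)→(8, 12): d=(2,-4) top-left  bias=+0
    (6,3)@(13, 7): e=[0,-6,10] → ·  [on edge]
    (5,4)@(11, 9): e=[0,-2,6] → ·  [on edge]
    (4,5)@(9, 11): e=[0,2,2] → #  [on edge]
    (5,5)@(11, 11): e=[4,-10,10] → ·
    (3,6)@(7, 13): e=[0,6,-2] → ·  [on edge]
    (4,6)@(9, 13): e=[4,-6,6] → ·
    (2,7)@(5, 15): e=[0,10,-6] → ·  [on edge]
    (1,8)@(3, 17): e=[0,14,-10] → ·  [on edge]
    (0,9)@(1, 19): e=[0,18,-14] → ·  [on edge]
  covered (1 px):
    · · · · · · ·
    · · · · · · ·
    · · · · · · ·
    · · · · · · ·
    · · · · · · ·
    · · · · # · ·
    · · · · · · ·
    · · · · · · ·
    · · · · · · ·
    · · · · · · ·
    · · · · · · ·

Answer: [18,66,18]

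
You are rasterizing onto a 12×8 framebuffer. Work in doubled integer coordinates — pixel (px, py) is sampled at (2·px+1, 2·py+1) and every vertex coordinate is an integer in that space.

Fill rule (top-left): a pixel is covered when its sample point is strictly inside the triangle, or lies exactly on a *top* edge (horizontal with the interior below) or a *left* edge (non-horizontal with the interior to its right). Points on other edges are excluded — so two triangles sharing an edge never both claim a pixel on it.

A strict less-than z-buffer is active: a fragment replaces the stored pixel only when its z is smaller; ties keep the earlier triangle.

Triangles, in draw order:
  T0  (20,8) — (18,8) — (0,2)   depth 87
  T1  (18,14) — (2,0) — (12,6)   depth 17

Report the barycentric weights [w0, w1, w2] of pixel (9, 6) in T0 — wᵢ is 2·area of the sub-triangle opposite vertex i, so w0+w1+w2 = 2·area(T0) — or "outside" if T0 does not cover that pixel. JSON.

T0:
  2·area = 12
  edge (20, 8)→(18, 8): d=(-2,0) right/bottom  bias=-1
  edge (18, 8)→(0, 2): d=(-18,-6) top-left  bias=+0
  edge (0, 2)→(20, 8): d=(20,6) right/bottom  bias=-1
    (1,1)@(3, 3): e=[10,0,2] → X  [on edge]
    (2,1)@(5, 3): e=[10,12,-10] → .
    (1,2)@(3, 5): e=[6,-36,42] → .
    (4,2)@(9, 5): e=[6,0,6] → X  [on edge]
    (5,2)@(11, 5): e=[6,12,-6] → .
    (4,3)@(9, 7): e=[2,-36,46] → .
    (7,3)@(15, 7): e=[2,0,10] → X  [on edge]
    (8,3)@(17, 7): e=[2,12,-2] → .
    (7,4)@(15, 9): e=[-2,-36,50] → .
    (10,4)@(21, 9): e=[-2,0,14] → .  [on edge]
  covered (3 px):
    . . . . . . . . . . . .
    . X . . . . . . . . . .
    . . . . X . . . . . . .
    . . . . . . . X . . . .
    . . . . . . . . . . . .
    . . . . . . . . . . . .
    . . . . . . . . . . . .
    . . . . . . . . . . . .
T1:
  2·area = 44
  edge (18, 14)→(2, 0): d=(-16,-14) top-left  bias=+0
  edge (2, 0)→(12, 6): d=(10,6) right/bottom  bias=-1
  edge (12, 6)→(18, 14): d=(6,8) right/bottom  bias=-1
    (3,1)@(7, 3): e=[22,0,22] → .  [on edge]
    (4,2)@(9, 5): e=[18,8,18] → X
    (5,2)@(11, 5): e=[46,-4,2] → .
    (4,3)@(9, 7): e=[-14,28,30] → .
    (5,3)@(11, 7): e=[14,16,14] → X
    (6,3)@(13, 7): e=[42,4,-2] → .
    (5,4)@(11, 9): e=[-18,36,26] → .
    (6,4)@(13, 9): e=[10,24,10] → X
    (7,4)@(15, 9): e=[38,12,-6] → .
    (8,4)@(17, 9): e=[66,0,-22] → .  [on edge]
    (6,5)@(13, 11): e=[-22,44,22] → .
    (7,5)@(15, 11): e=[6,32,6] → X
  covered (5 px):
    . . . . . . . . . . . .
    . . . . . . . . . . . .
    . . . . X . . . . . . .
    . . . . . X . . . . . .
    . . . . . . X . . . . .
    . . . . . . . X . . . .
    . . . . . . . . X . . .
    . . . . . . . . . . . .

Answer: "outside"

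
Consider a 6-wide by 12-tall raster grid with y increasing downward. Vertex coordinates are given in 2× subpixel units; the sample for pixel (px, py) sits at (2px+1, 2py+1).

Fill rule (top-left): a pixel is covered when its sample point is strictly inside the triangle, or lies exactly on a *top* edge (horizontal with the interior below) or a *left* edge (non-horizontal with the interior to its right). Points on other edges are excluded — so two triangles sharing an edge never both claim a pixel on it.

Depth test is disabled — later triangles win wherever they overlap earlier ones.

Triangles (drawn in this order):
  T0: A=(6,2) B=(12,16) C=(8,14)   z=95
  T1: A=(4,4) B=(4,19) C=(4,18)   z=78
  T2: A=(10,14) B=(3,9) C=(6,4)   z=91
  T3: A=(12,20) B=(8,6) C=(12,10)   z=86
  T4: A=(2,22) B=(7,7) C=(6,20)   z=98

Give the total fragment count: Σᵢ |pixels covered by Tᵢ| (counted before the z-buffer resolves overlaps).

T0:
  2·area = 44
  edge (6, 2)→(12, 16): d=(6,14) right/bottom  bias=-1
  edge (12, 16)→(8, 14): d=(-4,-2) top-left  bias=+0
  edge (8, 14)→(6, 2): d=(-2,-12) top-left  bias=+0
    (3,2)@(7, 5): e=[4,34,6] → #
    (4,2)@(9, 5): e=[-24,38,30] → ·
    (3,3)@(7, 7): e=[16,26,2] → #
    (4,3)@(9, 7): e=[-12,30,26] → ·
    (3,4)@(7, 9): e=[28,18,-2] → ·
    (4,4)@(9, 9): e=[0,22,22] → ·  [on edge]
    (4,5)@(9, 11): e=[12,14,18] → #
    (5,5)@(11, 11): e=[-16,18,42] → ·
    (4,6)@(9, 13): e=[24,6,14] → #
    (5,6)@(11, 13): e=[-4,10,38] → ·
    (4,7)@(9, 15): e=[36,-2,10] → ·
    (5,7)@(11, 15): e=[8,2,34] → #
  covered (5 px):
    · · · · · ·
    · · · · · ·
    · · · # · ·
    · · · # · ·
    · · · · · ·
    · · · · # ·
    · · · · # ·
    · · · · · #
    · · · · · ·
    · · · · · ·
    · · · · · ·
    · · · · · ·
T1:
  degenerate (2·area = 0) — covers nothing
T2:
  2·area = 50
  edge (10, 14)→(3, 9): d=(-7,-5) top-left  bias=+0
  edge (3, 9)→(6, 4): d=(3,-5) top-left  bias=+0
  edge (6, 4)→(10, 14): d=(4,10) right/bottom  bias=-1
    (2,3)@(5, 7): e=[24,4,22] → #
    (3,3)@(7, 7): e=[34,14,2] → #
    (4,3)@(9, 7): e=[44,24,-18] → ·
    (1,4)@(3, 9): e=[0,0,50] → #  [on edge]
    (4,4)@(9, 9): e=[30,30,-10] → ·
    (1,5)@(3, 11): e=[-14,6,58] → ·
    (2,5)@(5, 11): e=[-4,16,38] → ·
    (3,5)@(7, 11): e=[6,26,18] → #
    (4,5)@(9, 11): e=[16,36,-2] → ·
    (3,6)@(7, 13): e=[-8,32,26] → ·
    (4,6)@(9, 13): e=[2,42,6] → #
    (5,6)@(11, 13): e=[12,52,-14] → ·
  covered (7 px):
    · · · · · ·
    · · · · · ·
    · · · · · ·
    · · # # · ·
    · # # # · ·
    · · · # · ·
    · · · · # ·
    · · · · · ·
    · · · · · ·
    · · · · · ·
    · · · · · ·
    · · · · · ·
T3:
  2·area = 40
  edge (12, 20)→(8, 6): d=(-4,-14) top-left  bias=+0
  edge (8, 6)→(12, 10): d=(4,4) right/bottom  bias=-1
  edge (12, 10)→(12, 20): d=(0,10) right/bottom  bias=-1
    (1,0)@(3, 1): e=[-50,0,90] → ·  [on edge]
    (2,1)@(5, 3): e=[-30,0,70] → ·  [on edge]
    (3,2)@(7, 5): e=[-10,0,50] → ·  [on edge]
    (4,3)@(9, 7): e=[10,0,30] → ·  [on edge]
    (4,4)@(9, 9): e=[2,8,30] → #
    (5,4)@(11, 9): e=[30,0,10] → ·  [on edge]
    (4,5)@(9, 11): e=[-6,16,30] → ·
    (5,5)@(11, 11): e=[22,8,10] → #
    (5,6)@(11, 13): e=[14,16,10] → #
    (5,7)@(11, 15): e=[6,24,10] → #
    (5,8)@(11, 17): e=[-2,32,10] → ·
  covered (4 px):
    · · · · · ·
    · · · · · ·
    · · · · · ·
    · · · · · ·
    · · · · # ·
    · · · · · #
    · · · · · #
    · · · · · #
    · · · · · ·
    · · · · · ·
    · · · · · ·
    · · · · · ·
T4:
  2·area = 50
  edge (2, 22)→(7, 7): d=(5,-15) top-left  bias=+0
  edge (7, 7)→(6, 20): d=(-1,13) right/bottom  bias=-1
  edge (6, 20)→(2, 22): d=(-4,2) right/bottom  bias=-1
    (4,0)@(9, 1): e=[0,-20,70] → ·  [on edge]
    (3,3)@(7, 7): e=[0,0,50] → ·  [on edge]
    (2,6)@(5, 13): e=[0,20,30] → #  [on edge]
    (3,6)@(7, 13): e=[30,-6,26] → ·
    (2,7)@(5, 15): e=[10,18,22] → #
    (3,7)@(7, 15): e=[40,-8,18] → ·
    (2,8)@(5, 17): e=[20,16,14] → #
    (3,8)@(7, 17): e=[50,-10,10] → ·
    (1,9)@(3, 19): e=[0,40,10] → #  [on edge]
    (3,9)@(7, 19): e=[60,-12,2] → ·
    (1,10)@(3, 21): e=[10,38,2] → #
    (2,10)@(5, 21): e=[40,12,-2] → ·
  covered (6 px):
    · · · · · ·
    · · · · · ·
    · · · · · ·
    · · · · · ·
    · · · · · ·
    · · · · · ·
    · · # · · ·
    · · # · · ·
    · · # · · ·
    · # # · · ·
    · # · · · ·
    · · · · · ·

Final: 22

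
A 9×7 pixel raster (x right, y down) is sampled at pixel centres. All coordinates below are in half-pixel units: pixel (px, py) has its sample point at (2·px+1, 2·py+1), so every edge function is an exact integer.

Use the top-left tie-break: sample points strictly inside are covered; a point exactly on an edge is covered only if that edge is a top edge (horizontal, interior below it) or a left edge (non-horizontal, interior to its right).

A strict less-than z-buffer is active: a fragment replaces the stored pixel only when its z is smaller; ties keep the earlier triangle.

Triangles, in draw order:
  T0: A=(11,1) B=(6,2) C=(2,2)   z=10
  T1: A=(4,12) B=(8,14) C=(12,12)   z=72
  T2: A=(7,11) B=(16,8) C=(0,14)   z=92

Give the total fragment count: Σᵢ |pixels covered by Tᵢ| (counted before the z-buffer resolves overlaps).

T0:
  2·area = 4
  edge (11, 1)→(6, 2): d=(-5,1) right/bottom  bias=-1
  edge (6, 2)→(2, 2): d=(-4,0) right/bottom  bias=-1
  edge (2, 2)→(11, 1): d=(9,-1) top-left  bias=+0
    (5,0)@(11, 1): e=[0,4,0] → ·  [on edge]
    (0,1)@(1, 3): e=[0,-4,8] → ·  [on edge]
  covered (0 px):
    · · · · · · · · ·
    · · · · · · · · ·
    · · · · · · · · ·
    · · · · · · · · ·
    · · · · · · · · ·
    · · · · · · · · ·
    · · · · · · · · ·
T1:
  2·area = 16  (B↔C swapped to make it positive)
  edge (4, 12)→(12, 12): d=(8,0) top-left  bias=+0
  edge (12, 12)→(8, 14): d=(-4,2) right/bottom  bias=-1
  edge (8, 14)→(4, 12): d=(-4,-2) top-left  bias=+0
    (3,6)@(7, 13): e=[8,6,2] → █
    (4,6)@(9, 13): e=[8,2,6] → █
    (5,6)@(11, 13): e=[8,-2,10] → ·
  covered (2 px):
    · · · · · · · · ·
    · · · · · · · · ·
    · · · · · · · · ·
    · · · · · · · · ·
    · · · · · · · · ·
    · · · · · · · · ·
    · · · █ █ · · · ·
T2:
  2·area = 6
  edge (7, 11)→(16, 8): d=(9,-3) top-left  bias=+0
  edge (16, 8)→(0, 14): d=(-16,6) right/bottom  bias=-1
  edge (0, 14)→(7, 11): d=(7,-3) top-left  bias=+0
    (6,4)@(13, 9): e=[0,2,4] → █  [on edge]
    (7,4)@(15, 9): e=[6,-10,10] → ·
    (3,5)@(7, 11): e=[0,6,0] → █  [on edge]
    (4,5)@(9, 11): e=[6,-6,6] → ·
    (6,5)@(13, 11): e=[18,-30,18] → ·
    (0,6)@(1, 13): e=[0,10,-4] → ·  [on edge]
    (3,6)@(7, 13): e=[18,-26,14] → ·
  covered (2 px):
    · · · · · · · · ·
    · · · · · · · · ·
    · · · · · · · · ·
    · · · · · · · · ·
    · · · · · · █ · ·
    · · · █ · · · · ·
    · · · · · · · · ·

Result: 4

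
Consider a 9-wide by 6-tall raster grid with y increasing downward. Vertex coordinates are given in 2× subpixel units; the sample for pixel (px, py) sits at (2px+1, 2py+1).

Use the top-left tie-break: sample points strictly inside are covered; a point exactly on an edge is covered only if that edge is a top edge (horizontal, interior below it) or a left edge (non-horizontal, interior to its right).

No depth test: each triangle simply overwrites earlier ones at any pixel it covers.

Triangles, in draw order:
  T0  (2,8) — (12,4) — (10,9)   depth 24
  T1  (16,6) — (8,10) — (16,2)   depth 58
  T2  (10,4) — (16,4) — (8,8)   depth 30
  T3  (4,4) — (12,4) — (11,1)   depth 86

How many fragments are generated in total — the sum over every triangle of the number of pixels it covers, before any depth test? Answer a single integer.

T0:
  2·area = 42
  edge (2, 8)→(12, 4): d=(10,-4) top-left  bias=+0
  edge (12, 4)→(10, 9): d=(-2,5) right/bottom  bias=-1
  edge (10, 9)→(2, 8): d=(-8,-1) top-left  bias=+0
    (5,2)@(11, 5): e=[6,3,33] → X
    (6,2)@(13, 5): e=[14,-7,35] → .
    (2,3)@(5, 7): e=[2,29,11] → X
    (3,3)@(7, 7): e=[10,19,13] → X
    (4,3)@(9, 7): e=[18,9,15] → X
    (5,3)@(11, 7): e=[26,-1,17] → .
    (2,4)@(5, 9): e=[22,25,-5] → .
    (3,4)@(7, 9): e=[30,15,-3] → .
    (4,4)@(9, 9): e=[38,5,-1] → .
  covered (4 px):
    . . . . . . . . .
    . . . . . . . . .
    . . . . . X . . .
    . . X X X . . . .
    . . . . . . . . .
    . . . . . . . . .
T1:
  2·area = 32
  edge (16, 6)→(8, 10): d=(-8,4) right/bottom  bias=-1
  edge (8, 10)→(16, 2): d=(8,-8) top-left  bias=+0
  edge (16, 2)→(16, 6): d=(0,4) right/bottom  bias=-1
    (8,0)@(17, 1): e=[36,0,-4] → .  [on edge]
    (7,1)@(15, 3): e=[28,0,4] → X  [on edge]
    (8,1)@(17, 3): e=[20,16,-4] → .
    (6,2)@(13, 5): e=[20,0,12] → X  [on edge]
    (8,2)@(17, 5): e=[4,32,-4] → .
    (5,3)@(11, 7): e=[12,0,20] → X  [on edge]
    (7,3)@(15, 7): e=[-4,32,4] → .
    (4,4)@(9, 9): e=[4,0,28] → X  [on edge]
    (5,4)@(11, 9): e=[-4,16,20] → .
    (6,4)@(13, 9): e=[-12,32,12] → .
    (3,5)@(7, 11): e=[-4,0,36] → .  [on edge]
    (4,5)@(9, 11): e=[-12,16,28] → .
  covered (6 px):
    . . . . . . . . .
    . . . . . . . X .
    . . . . . . X X .
    . . . . . X X . .
    . . . . X . . . .
    . . . . . . . . .
T2:
  2·area = 24
  edge (10, 4)→(16, 4): d=(6,0) top-left  bias=+0
  edge (16, 4)→(8, 8): d=(-8,4) right/bottom  bias=-1
  edge (8, 8)→(10, 4): d=(2,-4) top-left  bias=+0
    (5,2)@(11, 5): e=[6,12,6] → X
    (6,2)@(13, 5): e=[6,4,14] → X
    (7,2)@(15, 5): e=[6,-4,22] → .
    (4,3)@(9, 7): e=[18,4,2] → X
    (5,3)@(11, 7): e=[18,-4,10] → .
    (6,3)@(13, 7): e=[18,-12,18] → .
    (4,4)@(9, 9): e=[30,-12,6] → .
  covered (3 px):
    . . . . . . . . .
    . . . . . . . . .
    . . . . . X X . .
    . . . . X . . . .
    . . . . . . . . .
    . . . . . . . . .
T3:
  2·area = 24  (B↔C swapped to make it positive)
  edge (4, 4)→(11, 1): d=(7,-3) top-left  bias=+0
  edge (11, 1)→(12, 4): d=(1,3) right/bottom  bias=-1
  edge (12, 4)→(4, 4): d=(-8,0) right/bottom  bias=-1
    (5,0)@(11, 1): e=[0,0,24] → .  [on edge]
    (3,1)@(7, 3): e=[2,14,8] → X
    (4,1)@(9, 3): e=[8,8,8] → X
    (5,1)@(11, 3): e=[14,2,8] → X
    (6,1)@(13, 3): e=[20,-4,8] → .
    (3,2)@(7, 5): e=[16,16,-8] → .
    (4,2)@(9, 5): e=[22,10,-8] → .
    (5,2)@(11, 5): e=[28,4,-8] → .
    (6,3)@(13, 7): e=[48,0,-24] → .  [on edge]
  covered (3 px):
    . . . . . . . . .
    . . . X X X . . .
    . . . . . . . . .
    . . . . . . . . .
    . . . . . . . . .
    . . . . . . . . .

Result: 16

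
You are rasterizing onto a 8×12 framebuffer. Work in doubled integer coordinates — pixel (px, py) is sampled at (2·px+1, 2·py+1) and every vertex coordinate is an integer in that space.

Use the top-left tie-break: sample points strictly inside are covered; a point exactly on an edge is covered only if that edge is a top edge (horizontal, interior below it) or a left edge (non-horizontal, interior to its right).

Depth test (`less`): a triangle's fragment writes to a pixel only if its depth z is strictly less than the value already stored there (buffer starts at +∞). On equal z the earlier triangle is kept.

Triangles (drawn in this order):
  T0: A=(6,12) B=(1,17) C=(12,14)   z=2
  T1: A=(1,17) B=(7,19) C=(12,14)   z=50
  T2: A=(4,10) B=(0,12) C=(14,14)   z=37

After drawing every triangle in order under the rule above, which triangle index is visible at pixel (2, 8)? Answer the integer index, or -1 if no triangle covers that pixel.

T0:
  2·area = 40  (B↔C swapped to make it positive)
  edge (6, 12)→(12, 14): d=(6,2) right/bottom  bias=-1
  edge (12, 14)→(1, 17): d=(-11,3) right/bottom  bias=-1
  edge (1, 17)→(6, 12): d=(5,-5) top-left  bias=+0
    (7,1)@(15, 3): e=[-72,112,0] → ·  [on edge]
    (6,2)@(13, 5): e=[-56,96,0] → ·  [on edge]
    (5,3)@(11, 7): e=[-40,80,0] → ·  [on edge]
    (4,4)@(9, 9): e=[-24,64,0] → ·  [on edge]
    (1,5)@(3, 11): e=[0,60,-20] → ·  [on edge]
    (3,5)@(7, 11): e=[-8,48,0] → ·  [on edge]
    (2,6)@(5, 13): e=[8,32,0] → █  [on edge]
    (3,6)@(7, 13): e=[4,26,10] → █
    (4,6)@(9, 13): e=[0,20,20] → ·  [on edge]
    (1,7)@(3, 15): e=[24,16,0] → █  [on edge]
    (4,7)@(9, 15): e=[12,-2,30] → ·
    (7,7)@(15, 15): e=[0,-20,60] → ·  [on edge]
    (0,8)@(1, 17): e=[40,0,0] → ·  [on edge]
  covered (5 px):
    · · · · · · · ·
    · · · · · · · ·
    · · · · · · · ·
    · · · · · · · ·
    · · · · · · · ·
    · · · · · · · ·
    · · █ █ · · · ·
    · █ █ █ · · · ·
    · · · · · · · ·
    · · · · · · · ·
    · · · · · · · ·
    · · · · · · · ·
T1:
  2·area = 40  (B↔C swapped to make it positive)
  edge (1, 17)→(12, 14): d=(11,-3) top-left  bias=+0
  edge (12, 14)→(7, 19): d=(-5,5) right/bottom  bias=-1
  edge (7, 19)→(1, 17): d=(-6,-2) top-left  bias=+0
    (7,5)@(15, 11): e=[-24,0,64] → ·  [on edge]
    (6,6)@(13, 13): e=[-8,0,48] → ·  [on edge]
    (4,7)@(9, 15): e=[2,10,28] → █
    (5,7)@(11, 15): e=[8,0,32] → ·  [on edge]
    (0,8)@(1, 17): e=[0,40,0] → █  [on edge]
    (1,8)@(3, 17): e=[6,30,4] → █
    (2,8)@(5, 17): e=[12,20,8] → █
    (3,8)@(7, 17): e=[18,10,12] → █
    (4,8)@(9, 17): e=[24,0,16] → ·  [on edge]
    (0,9)@(1, 19): e=[22,30,-12] → ·
    (1,9)@(3, 19): e=[28,20,-8] → ·
    (2,9)@(5, 19): e=[34,10,-4] → ·
    (3,9)@(7, 19): e=[40,0,0] → ·  [on edge]
    (2,10)@(5, 21): e=[56,0,-16] → ·  [on edge]
    (6,10)@(13, 21): e=[80,-40,0] → ·  [on edge]
    (1,11)@(3, 23): e=[72,0,-32] → ·  [on edge]
  covered (5 px):
    · · · · · · · ·
    · · · · · · · ·
    · · · · · · · ·
    · · · · · · · ·
    · · · · · · · ·
    · · · · · · · ·
    · · · · · · · ·
    · · · · █ · · ·
    █ █ █ █ · · · ·
    · · · · · · · ·
    · · · · · · · ·
    · · · · · · · ·
T2:
  2·area = 36  (B↔C swapped to make it positive)
  edge (4, 10)→(14, 14): d=(10,4) right/bottom  bias=-1
  edge (14, 14)→(0, 12): d=(-14,-2) top-left  bias=+0
  edge (0, 12)→(4, 10): d=(4,-2) top-left  bias=+0
    (1,5)@(3, 11): e=[14,20,2] → █
    (2,5)@(5, 11): e=[6,24,6] → █
    (3,5)@(7, 11): e=[-2,28,10] → ·
    (1,6)@(3, 13): e=[34,-8,10] → ·
    (2,6)@(5, 13): e=[26,-4,14] → ·
    (3,6)@(7, 13): e=[18,0,18] → █  [on edge]
    (4,6)@(9, 13): e=[10,4,22] → █
    (5,6)@(11, 13): e=[2,8,26] → █
    (6,6)@(13, 13): e=[-6,12,30] → ·
    (3,7)@(7, 15): e=[38,-28,26] → ·
    (4,7)@(9, 15): e=[30,-24,30] → ·
    (5,7)@(11, 15): e=[22,-20,34] → ·
  covered (5 px):
    · · · · · · · ·
    · · · · · · · ·
    · · · · · · · ·
    · · · · · · · ·
    · · · · · · · ·
    · █ █ · · · · ·
    · · · █ █ █ · ·
    · · · · · · · ·
    · · · · · · · ·
    · · · · · · · ·
    · · · · · · · ·
    · · · · · · · ·

Z-buffer (winner per pixel, '.' = empty):
  . . . . . . . .
  . . . . . . . .
  . . . . . . . .
  . . . . . . . .
  . . . . . . . .
  . 2 2 . . . . .
  . . 0 0 2 2 . .
  . 0 0 0 1 . . .
  1 1 1 1 . . . .
  . . . . . . . .
  . . . . . . . .
  . . . . . . . .

Result: 1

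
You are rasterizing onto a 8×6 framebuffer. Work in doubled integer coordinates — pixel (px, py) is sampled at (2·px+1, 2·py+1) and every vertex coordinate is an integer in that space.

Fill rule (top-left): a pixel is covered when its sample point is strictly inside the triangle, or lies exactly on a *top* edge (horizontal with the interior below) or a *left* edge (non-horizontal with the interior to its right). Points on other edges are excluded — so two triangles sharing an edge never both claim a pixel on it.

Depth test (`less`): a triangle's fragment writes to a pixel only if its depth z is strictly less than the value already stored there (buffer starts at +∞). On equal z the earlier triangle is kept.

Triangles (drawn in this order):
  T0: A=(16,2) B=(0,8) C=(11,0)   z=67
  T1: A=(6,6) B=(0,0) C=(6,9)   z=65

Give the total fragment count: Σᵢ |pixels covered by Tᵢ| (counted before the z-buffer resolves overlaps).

T0:
  2·area = 62
  edge (16, 2)→(0, 8): d=(-16,6) right/bottom  bias=-1
  edge (0, 8)→(11, 0): d=(11,-8) top-left  bias=+0
  edge (11, 0)→(16, 2): d=(5,2) right/bottom  bias=-1
    (5,0)@(11, 1): e=[46,11,5] → X
    (6,0)@(13, 1): e=[34,27,1] → X
    (7,0)@(15, 1): e=[22,43,-3] → .
    (3,1)@(7, 3): e=[38,1,23] → X
    (4,1)@(9, 3): e=[26,17,19] → X
    (7,1)@(15, 3): e=[-10,65,7] → .
    (2,2)@(5, 5): e=[18,7,37] → X
    (4,2)@(9, 5): e=[-6,39,29] → .
    (5,2)@(11, 5): e=[-18,55,25] → .
    (6,2)@(13, 5): e=[-30,71,21] → .
    (2,3)@(5, 7): e=[-14,29,47] → .
    (3,3)@(7, 7): e=[-26,45,43] → .
  covered (8 px):
    . . . . . X X .
    . . . X X X X .
    . . X X . . . .
    . . . . . . . .
    . . . . . . . .
    . . . . . . . .
T1:
  2·area = 18  (B↔C swapped to make it positive)
  edge (6, 6)→(6, 9): d=(0,3) right/bottom  bias=-1
  edge (6, 9)→(0, 0): d=(-6,-9) top-left  bias=+0
  edge (0, 0)→(6, 6): d=(6,6) right/bottom  bias=-1
    (0,0)@(1, 1): e=[15,3,0] → .  [on edge]
    (1,1)@(3, 3): e=[9,9,0] → .  [on edge]
    (2,2)@(5, 5): e=[3,15,0] → .  [on edge]
    (2,3)@(5, 7): e=[3,3,12] → X
    (3,3)@(7, 7): e=[-3,21,0] → .  [on edge]
    (2,4)@(5, 9): e=[3,-9,24] → .
    (4,4)@(9, 9): e=[-9,27,0] → .  [on edge]
    (5,5)@(11, 11): e=[-15,33,0] → .  [on edge]
  covered (1 px):
    . . . . . . . .
    . . . . . . . .
    . . . . . . . .
    . . X . . . . .
    . . . . . . . .
    . . . . . . . .

Result: 9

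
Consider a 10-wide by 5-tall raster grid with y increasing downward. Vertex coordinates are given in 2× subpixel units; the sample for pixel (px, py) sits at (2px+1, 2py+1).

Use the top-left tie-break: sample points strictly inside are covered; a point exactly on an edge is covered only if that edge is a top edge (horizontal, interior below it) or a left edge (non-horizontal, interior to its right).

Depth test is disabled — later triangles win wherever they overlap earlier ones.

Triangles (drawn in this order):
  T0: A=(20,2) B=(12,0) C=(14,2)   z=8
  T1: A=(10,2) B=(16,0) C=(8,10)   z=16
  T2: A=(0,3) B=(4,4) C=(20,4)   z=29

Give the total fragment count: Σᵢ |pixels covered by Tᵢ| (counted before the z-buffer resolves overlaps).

T0:
  2·area = 12  (B↔C swapped to make it positive)
  edge (20, 2)→(14, 2): d=(-6,0) right/bottom  bias=-1
  edge (14, 2)→(12, 0): d=(-2,-2) top-left  bias=+0
  edge (12, 0)→(20, 2): d=(8,2) right/bottom  bias=-1
    (6,0)@(13, 1): e=[6,0,6] → X  [on edge]
    (7,0)@(15, 1): e=[6,4,2] → X
    (8,0)@(17, 1): e=[6,8,-2] → .
    (6,1)@(13, 3): e=[-6,-4,22] → .
    (7,1)@(15, 3): e=[-6,0,18] → .  [on edge]
    (8,2)@(17, 5): e=[-18,0,30] → .  [on edge]
    (9,3)@(19, 7): e=[-30,0,42] → .  [on edge]
  covered (2 px):
    . . . . . . X X . .
    . . . . . . . . . .
    . . . . . . . . . .
    . . . . . . . . . .
    . . . . . . . . . .
T1:
  2·area = 44
  edge (10, 2)→(16, 0): d=(6,-2) top-left  bias=+0
  edge (16, 0)→(8, 10): d=(-8,10) right/bottom  bias=-1
  edge (8, 10)→(10, 2): d=(2,-8) top-left  bias=+0
    (6,0)@(13, 1): e=[0,22,22] → X  [on edge]
    (7,0)@(15, 1): e=[4,2,38] → X
    (8,0)@(17, 1): e=[8,-18,54] → .
    (3,1)@(7, 3): e=[0,66,-22] → .  [on edge]
    (5,1)@(11, 3): e=[8,26,10] → X
    (7,1)@(15, 3): e=[16,-14,42] → .
    (0,2)@(1, 5): e=[0,110,-66] → .  [on edge]
    (5,2)@(11, 5): e=[20,10,14] → X
    (6,2)@(13, 5): e=[24,-10,30] → .
    (4,3)@(9, 7): e=[28,14,2] → X
    (5,3)@(11, 7): e=[32,-6,18] → .
    (4,4)@(9, 9): e=[40,-2,6] → .
  covered (6 px):
    . . . . . . X X . .
    . . . . . X X . . .
    . . . . . X . . . .
    . . . . X . . . . .
    . . . . . . . . . .
T2:
  2·area = 16  (B↔C swapped to make it positive)
  edge (0, 3)→(20, 4): d=(20,1) right/bottom  bias=-1
  edge (20, 4)→(4, 4): d=(-16,0) right/bottom  bias=-1
  edge (4, 4)→(0, 3): d=(-4,-1) top-left  bias=+0
  covered (0 px):
    . . . . . . . . . .
    . . . . . . . . . .
    . . . . . . . . . .
    . . . . . . . . . .
    . . . . . . . . . .

Result: 8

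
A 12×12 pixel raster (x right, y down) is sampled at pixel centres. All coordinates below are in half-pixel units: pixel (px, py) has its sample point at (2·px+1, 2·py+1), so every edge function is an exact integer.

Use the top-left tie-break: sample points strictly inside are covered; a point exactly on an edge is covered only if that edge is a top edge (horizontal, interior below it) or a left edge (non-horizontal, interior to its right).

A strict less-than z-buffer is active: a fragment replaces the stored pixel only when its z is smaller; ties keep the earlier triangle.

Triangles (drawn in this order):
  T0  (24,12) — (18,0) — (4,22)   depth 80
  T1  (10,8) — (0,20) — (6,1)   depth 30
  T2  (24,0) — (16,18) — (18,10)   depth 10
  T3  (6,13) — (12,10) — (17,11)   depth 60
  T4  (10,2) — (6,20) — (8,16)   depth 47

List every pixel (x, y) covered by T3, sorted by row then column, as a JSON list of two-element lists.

T0:
  2·area = 300  (B↔C swapped to make it positive)
  edge (24, 12)→(4, 22): d=(-20,10) right/bottom  bias=-1
  edge (4, 22)→(18, 0): d=(14,-22) top-left  bias=+0
  edge (18, 0)→(24, 12): d=(6,12) right/bottom  bias=-1
    (8,1)@(17, 3): e=[250,20,30] → █
    (9,1)@(19, 3): e=[230,64,6] → █
    (10,1)@(21, 3): e=[210,108,-18] → ·
    (7,2)@(15, 5): e=[230,4,66] → █
    (10,2)@(21, 5): e=[170,136,-6] → ·
    (7,3)@(15, 7): e=[190,32,78] → █
    (10,3)@(21, 7): e=[130,164,6] → █
    (11,3)@(23, 7): e=[110,208,-18] → ·
    (6,4)@(13, 9): e=[170,16,114] → █
    (11,4)@(23, 9): e=[70,236,-6] → ·
    (5,5)@(11, 11): e=[150,0,150] → █  [on edge]
    (11,5)@(23, 11): e=[30,264,6] → █
  covered (38 px):
    · · · · · · · · · · · ·
    · · · · · · · · █ █ · ·
    · · · · · · · █ █ █ · ·
    · · · · · · · █ █ █ █ ·
    · · · · · · █ █ █ █ █ ·
    · · · · · █ █ █ █ █ █ █
    · · · · · █ █ █ █ █ █ ·
    · · · · █ █ █ █ █ · · ·
    · · · · █ █ █ · · · · ·
    · · · █ █ · · · · · · ·
    · · █ · · · · · · · · ·
    · · · · · · · · · · · ·
T1:
  2·area = 118
  edge (10, 8)→(0, 20): d=(-10,12) right/bottom  bias=-1
  edge (0, 20)→(6, 1): d=(6,-19) top-left  bias=+0
  edge (6, 1)→(10, 8): d=(4,7) right/bottom  bias=-1
    (3,1)@(7, 3): e=[86,31,1] → █
    (4,1)@(9, 3): e=[62,69,-13] → ·
    (2,2)@(5, 5): e=[90,5,23] → █
    (4,2)@(9, 5): e=[42,81,-5] → ·
    (2,3)@(5, 7): e=[70,17,31] → █
    (4,3)@(9, 7): e=[22,93,3] → █
    (5,3)@(11, 7): e=[-2,131,-11] → ·
    (2,4)@(5, 9): e=[50,29,39] → █
    (5,4)@(11, 9): e=[-22,143,-3] → ·
    (1,5)@(3, 11): e=[54,3,61] → █
    (4,5)@(9, 11): e=[-18,117,19] → ·
    (1,6)@(3, 13): e=[34,15,69] → █
  covered (16 px):
    · · · · · · · · · · · ·
    · · · █ · · · · · · · ·
    · · █ █ · · · · · · · ·
    · · █ █ █ · · · · · · ·
    · · █ █ █ · · · · · · ·
    · █ █ █ · · · · · · · ·
    · █ █ · · · · · · · · ·
    · █ · · · · · · · · · ·
    █ · · · · · · · · · · ·
    · · · · · · · · · · · ·
    · · · · · · · · · · · ·
    · · · · · · · · · · · ·
T2:
  2·area = 28
  edge (24, 0)→(16, 18): d=(-8,18) right/bottom  bias=-1
  edge (16, 18)→(18, 10): d=(2,-8) top-left  bias=+0
  edge (18, 10)→(24, 0): d=(6,-10) top-left  bias=+0
    (10,2)@(21, 5): e=[14,14,0] → █  [on edge]
    (11,2)@(23, 5): e=[-22,30,20] → ·
    (10,3)@(21, 7): e=[-2,18,12] → ·
    (9,4)@(19, 9): e=[18,6,4] → █
    (10,4)@(21, 9): e=[-18,22,24] → ·
    (9,5)@(19, 11): e=[2,10,16] → █
    (10,5)@(21, 11): e=[-34,26,36] → ·
    (9,6)@(19, 13): e=[-14,14,28] → ·
    (7,7)@(15, 15): e=[42,-14,0] → ·  [on edge]
    (8,7)@(17, 15): e=[6,2,20] → █
    (9,7)@(19, 15): e=[-30,18,40] → ·
    (8,8)@(17, 17): e=[-10,6,32] → ·
  covered (4 px):
    · · · · · · · · · · · ·
    · · · · · · · · · · · ·
    · · · · · · · · · · █ ·
    · · · · · · · · · · · ·
    · · · · · · · · · █ · ·
    · · · · · · · · · █ · ·
    · · · · · · · · · · · ·
    · · · · · · · · █ · · ·
    · · · · · · · · · · · ·
    · · · · · · · · · · · ·
    · · · · · · · · · · · ·
    · · · · · · · · · · · ·
T3:
  2·area = 21
  edge (6, 13)→(12, 10): d=(6,-3) top-left  bias=+0
  edge (12, 10)→(17, 11): d=(5,1) right/bottom  bias=-1
  edge (17, 11)→(6, 13): d=(-11,2) right/bottom  bias=-1
    (3,4)@(7, 9): e=[-21,0,42] → ·  [on edge]
    (5,5)@(11, 11): e=[3,6,12] → █
    (6,5)@(13, 11): e=[9,4,8] → █
    (7,5)@(15, 11): e=[15,2,4] → █
    (8,5)@(17, 11): e=[21,0,0] → ·  [on edge]
    (5,6)@(11, 13): e=[15,16,-10] → ·
    (6,6)@(13, 13): e=[21,14,-14] → ·
    (7,6)@(15, 13): e=[27,12,-18] → ·
  covered (3 px):
    · · · · · · · · · · · ·
    · · · · · · · · · · · ·
    · · · · · · · · · · · ·
    · · · · · · · · · · · ·
    · · · · · · · · · · · ·
    · · · · · █ █ █ · · · ·
    · · · · · · · · · · · ·
    · · · · · · · · · · · ·
    · · · · · · · · · · · ·
    · · · · · · · · · · · ·
    · · · · · · · · · · · ·
    · · · · · · · · · · · ·
T4:
  2·area = 20  (B↔C swapped to make it positive)
  edge (10, 2)→(8, 16): d=(-2,14) right/bottom  bias=-1
  edge (8, 16)→(6, 20): d=(-2,4) right/bottom  bias=-1
  edge (6, 20)→(10, 2): d=(4,-18) top-left  bias=+0
    (4,3)@(9, 7): e=[4,14,2] → █
    (5,3)@(11, 7): e=[-24,6,38] → ·
    (4,4)@(9, 9): e=[0,10,10] → ·  [on edge]
    (3,8)@(7, 17): e=[12,2,6] → █
    (4,8)@(9, 17): e=[-16,-6,42] → ·
    (3,9)@(7, 19): e=[8,-2,14] → ·
    (3,11)@(7, 23): e=[0,-10,30] → ·  [on edge]
  covered (2 px):
    · · · · · · · · · · · ·
    · · · · · · · · · · · ·
    · · · · · · · · · · · ·
    · · · · █ · · · · · · ·
    · · · · · · · · · · · ·
    · · · · · · · · · · · ·
    · · · · · · · · · · · ·
    · · · · · · · · · · · ·
    · · · █ · · · · · · · ·
    · · · · · · · · · · · ·
    · · · · · · · · · · · ·
    · · · · · · · · · · · ·

Final: [[5,5],[6,5],[7,5]]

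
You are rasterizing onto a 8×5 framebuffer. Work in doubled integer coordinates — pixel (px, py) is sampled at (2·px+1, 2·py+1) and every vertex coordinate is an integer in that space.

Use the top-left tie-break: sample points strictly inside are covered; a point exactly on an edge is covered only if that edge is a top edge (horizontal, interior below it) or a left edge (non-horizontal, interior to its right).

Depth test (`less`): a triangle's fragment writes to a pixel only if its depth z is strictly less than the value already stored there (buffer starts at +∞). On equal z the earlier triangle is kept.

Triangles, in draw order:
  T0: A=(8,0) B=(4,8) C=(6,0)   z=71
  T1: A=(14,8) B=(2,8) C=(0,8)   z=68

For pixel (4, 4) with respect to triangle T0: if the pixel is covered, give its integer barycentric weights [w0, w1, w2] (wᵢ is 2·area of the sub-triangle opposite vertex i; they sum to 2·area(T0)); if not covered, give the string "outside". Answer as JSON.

T0:
  2·area = 16
  edge (8, 0)→(4, 8): d=(-4,8) right/bottom  bias=-1
  edge (4, 8)→(6, 0): d=(2,-8) top-left  bias=+0
  edge (6, 0)→(8, 0): d=(2,0) top-left  bias=+0
    (3,0)@(7, 1): e=[4,10,2] → █
    (4,0)@(9, 1): e=[-12,26,2] → ·
    (3,1)@(7, 3): e=[-4,14,6] → ·
    (2,2)@(5, 5): e=[4,2,10] → █
    (3,2)@(7, 5): e=[-12,18,10] → ·
    (2,3)@(5, 7): e=[-4,6,14] → ·
  covered (2 px):
    · · · █ · · · ·
    · · · · · · · ·
    · · █ · · · · ·
    · · · · · · · ·
    · · · · · · · ·
T1:
  degenerate (2·area = 0) — covers nothing

Result: "outside"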